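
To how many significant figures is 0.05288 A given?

4

0.05288: leading zeros are not significant.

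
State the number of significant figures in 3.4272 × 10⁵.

3.4272 × 10⁵: in scientific notation every digit of the coefficient is significant.

5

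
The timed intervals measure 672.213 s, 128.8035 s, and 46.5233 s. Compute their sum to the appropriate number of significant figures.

847.540 s

672.213 s + 128.8035 s + 46.5233 s = 847.5398 s.
Addition/subtraction keeps the fewest decimal places: 672.213 → 3 decimal places, 128.8035 → 4 decimal places, 46.5233 → 4 decimal places; limit is 3.
Rounded to 3 decimal places: 847.540 s.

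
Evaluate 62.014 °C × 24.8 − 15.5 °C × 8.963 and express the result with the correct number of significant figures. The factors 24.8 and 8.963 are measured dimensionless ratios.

62.014 × 24.8 = 1537.9472 → 1.54 × 10^3 °C (3 s.f., last digit at the 10^1 place).
15.5 × 8.963 = 138.9265 → 139 °C (3 s.f., last digit at the 10^0 place).
Difference: 1399.0207 °C; keep the coarser place, 10^1.
Result: 1.40 × 10^3 °C.

1.40 × 10^3 °C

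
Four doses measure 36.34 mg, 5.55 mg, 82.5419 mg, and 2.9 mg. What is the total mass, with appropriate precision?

36.34 mg + 5.55 mg + 82.5419 mg + 2.9 mg = 127.3319 mg.
Addition/subtraction keeps the fewest decimal places: 36.34 → 2 decimal places, 5.55 → 2 decimal places, 82.5419 → 4 decimal places, 2.9 → 1 decimal place; limit is 1.
Rounded to 1 decimal place: 127.3 mg.

127.3 mg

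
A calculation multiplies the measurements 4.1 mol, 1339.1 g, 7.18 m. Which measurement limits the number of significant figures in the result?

4.1 mol

4.1 mol → 2 s.f.; 1339.1 g → 5 s.f.; 7.18 m → 3 s.f.
The fewest is 2 significant figures, from 4.1 mol.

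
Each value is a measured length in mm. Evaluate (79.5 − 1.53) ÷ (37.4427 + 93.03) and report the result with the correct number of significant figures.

79.5 − 1.53 = 77.97, limited to 1 d.p. → 3 s.f.; 37.4427 + 93.03 = 130.4727, limited to 2 d.p. → 5 s.f.
Carrying full precision, 77.97 ÷ 130.4727 = 0.597596278762…; keep min(3, 5) = 3 s.f.
Rounded to 3 significant figures: 0.598.

0.598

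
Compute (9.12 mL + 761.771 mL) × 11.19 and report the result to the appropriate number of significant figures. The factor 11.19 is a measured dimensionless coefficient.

9.12 mL + 761.771 mL = 770.891 mL; the sum is limited to 2 decimal places (5 s.f.).
Carrying full precision, 770.891 × 11.19 = 8626.27029 mL; 11.19 has 4 s.f., so the result keeps min(5, 4) = 4 s.f.
Rounded to 4 significant figures: 8626 mL.

8626 mL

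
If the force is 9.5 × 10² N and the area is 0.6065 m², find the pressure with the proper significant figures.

1.6 × 10³ Pa

pressure = 9.5 × 10² N ÷ 0.6065 m² = 1566.36438582… Pa.
9.5 × 10² has 2 significant figures; 0.6065 has 4.
Division/multiplication keeps the fewest: 2 significant figures.
Rounded: 1.6 × 10³ Pa.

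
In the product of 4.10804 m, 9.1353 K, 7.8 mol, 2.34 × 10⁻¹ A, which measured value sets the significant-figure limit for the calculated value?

7.8 mol

4.10804 m → 6 s.f.; 9.1353 K → 5 s.f.; 7.8 mol → 2 s.f.; 2.34 × 10⁻¹ A → 3 s.f.
The fewest is 2 significant figures, from 7.8 mol.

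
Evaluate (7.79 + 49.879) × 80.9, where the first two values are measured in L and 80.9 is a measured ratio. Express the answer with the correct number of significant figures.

4.67 × 10^3 L

7.79 L + 49.879 L = 57.669 L; the sum is limited to 2 decimal places (4 s.f.).
Carrying full precision, 57.669 × 80.9 = 4665.4221 L; 80.9 has 3 s.f., so the result keeps min(4, 3) = 3 s.f.
Rounded to 3 significant figures: 4.67 × 10^3 L.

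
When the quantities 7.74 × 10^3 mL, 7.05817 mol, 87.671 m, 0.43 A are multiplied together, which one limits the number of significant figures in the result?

0.43 A

7.74 × 10^3 mL → 3 s.f.; 7.05817 mol → 6 s.f.; 87.671 m → 5 s.f.; 0.43 A → 2 s.f.
The fewest is 2 significant figures, from 0.43 A.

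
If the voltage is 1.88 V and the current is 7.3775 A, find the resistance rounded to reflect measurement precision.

resistance = 1.88 V ÷ 7.3775 A = 0.254828871569… Ω.
1.88 has 3 significant figures; 7.3775 has 5.
Division/multiplication keeps the fewest: 3 significant figures.
Rounded: 2.55 × 10^-1 Ω.

2.55 × 10^-1 Ω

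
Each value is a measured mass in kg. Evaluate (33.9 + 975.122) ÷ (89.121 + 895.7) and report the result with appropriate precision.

1.025

33.9 + 975.122 = 1009.022, limited to 1 d.p. → 5 s.f.; 89.121 + 895.7 = 984.821, limited to 1 d.p. → 4 s.f.
Carrying full precision, 1009.022 ÷ 984.821 = 1.02457400888…; keep min(5, 4) = 4 s.f.
Rounded to 4 significant figures: 1.025.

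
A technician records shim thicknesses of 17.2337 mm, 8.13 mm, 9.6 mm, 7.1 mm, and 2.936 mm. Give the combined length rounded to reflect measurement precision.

17.2337 mm + 8.13 mm + 9.6 mm + 7.1 mm + 2.936 mm = 44.9997 mm.
Addition/subtraction keeps the fewest decimal places: 17.2337 → 4 decimal places, 8.13 → 2 decimal places, 9.6 → 1 decimal place, 7.1 → 1 decimal place, 2.936 → 3 decimal places; limit is 1.
Rounded to 1 decimal place: 45.0 mm.

45.0 mm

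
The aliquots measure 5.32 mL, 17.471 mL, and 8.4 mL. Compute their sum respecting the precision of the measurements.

5.32 mL + 17.471 mL + 8.4 mL = 31.191 mL.
Addition/subtraction keeps the fewest decimal places: 5.32 → 2 decimal places, 17.471 → 3 decimal places, 8.4 → 1 decimal place; limit is 1.
Rounded to 1 decimal place: 31.2 mL.

31.2 mL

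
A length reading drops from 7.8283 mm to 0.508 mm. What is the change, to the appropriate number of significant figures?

7.8283 mm − 0.508 mm = 7.3203 mm.
Addition/subtraction keeps the fewest decimal places: 7.8283 → 4 decimal places, 0.508 → 3 decimal places; limit is 3.
Rounded to 3 decimal places: 7.320 mm.

7.320 mm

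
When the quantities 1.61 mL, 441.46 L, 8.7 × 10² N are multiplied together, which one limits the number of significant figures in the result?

8.7 × 10² N

1.61 mL → 3 s.f.; 441.46 L → 5 s.f.; 8.7 × 10² N → 2 s.f.
The fewest is 2 significant figures, from 8.7 × 10² N.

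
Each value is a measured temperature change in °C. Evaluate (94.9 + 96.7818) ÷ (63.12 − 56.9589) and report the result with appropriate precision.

31.1

94.9 + 96.7818 = 191.6818, limited to 1 d.p. → 4 s.f.; 63.12 − 56.9589 = 6.1611, limited to 2 d.p. → 3 s.f.
Carrying full precision, 191.6818 ÷ 6.1611 = 31.1116196783…; keep min(4, 3) = 3 s.f.
Rounded to 3 significant figures: 31.1.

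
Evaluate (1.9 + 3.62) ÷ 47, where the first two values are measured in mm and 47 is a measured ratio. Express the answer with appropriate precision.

1.9 mm + 3.62 mm = 5.52 mm; the sum is limited to 1 decimal place (2 s.f.).
Carrying full precision, 5.52 ÷ 47 = 0.117446808511… mm; 47 has 2 s.f., so the result keeps min(2, 2) = 2 s.f.
Rounded to 2 significant figures: 0.12 mm.

0.12 mm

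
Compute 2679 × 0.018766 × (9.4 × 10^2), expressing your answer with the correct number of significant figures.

4.7 × 10^4

2679 × 0.018766 × (9.4 × 10^2) = 47257.66716
Multiplication/division keeps the fewest significant figures: 2679 → 4 s.f., 0.018766 → 5 s.f., 9.4 × 10^2 → 2 s.f.; limit is 2.
Rounded to 2 significant figures: 4.7 × 10^4.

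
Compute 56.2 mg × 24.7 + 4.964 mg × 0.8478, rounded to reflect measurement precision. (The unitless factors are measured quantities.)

1.39 × 10^3 mg

56.2 × 24.7 = 1388.14 → 1.39 × 10^3 mg (3 s.f., last digit at the 10^1 place).
4.964 × 0.8478 = 4.2084792 → 4.208 mg (4 s.f., last digit at the 10^-3 place).
Sum: 1392.3484792 mg; keep the coarser place, 10^1.
Result: 1.39 × 10^3 mg.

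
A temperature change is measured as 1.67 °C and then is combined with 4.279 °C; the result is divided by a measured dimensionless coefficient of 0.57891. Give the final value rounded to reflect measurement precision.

10.3 °C

1.67 °C + 4.279 °C = 5.949 °C; the sum is limited to 2 decimal places (3 s.f.).
Carrying full precision, 5.949 ÷ 0.57891 = 10.2762087371… °C; 0.57891 has 5 s.f., so the result keeps min(3, 5) = 3 s.f.
Rounded to 3 significant figures: 10.3 °C.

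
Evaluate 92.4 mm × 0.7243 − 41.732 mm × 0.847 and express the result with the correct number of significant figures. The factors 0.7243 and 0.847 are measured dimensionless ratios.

92.4 × 0.7243 = 66.92532 → 66.9 mm (3 s.f., last digit at the 10^-1 place).
41.732 × 0.847 = 35.347004 → 35.3 mm (3 s.f., last digit at the 10^-1 place).
Difference: 31.578316 mm; keep the coarser place, 10^-1.
Result: 31.6 mm.

31.6 mm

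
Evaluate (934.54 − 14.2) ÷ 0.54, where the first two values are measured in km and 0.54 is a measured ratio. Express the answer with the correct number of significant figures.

1.7 × 10^3 km

934.54 km − 14.2 km = 920.34 km; the difference is limited to 1 decimal place (4 s.f.).
Carrying full precision, 920.34 ÷ 0.54 = 1704.33333333… km; 0.54 has 2 s.f., so the result keeps min(4, 2) = 2 s.f.
Rounded to 2 significant figures: 1.7 × 10^3 km.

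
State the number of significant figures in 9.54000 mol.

6

9.54000: trailing zeros after a decimal point are significant.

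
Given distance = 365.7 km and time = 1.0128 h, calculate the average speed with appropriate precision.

361.1 km/h

average speed = 365.7 km ÷ 1.0128 h = 361.078199052… km/h.
365.7 has 4 significant figures; 1.0128 has 5.
Division/multiplication keeps the fewest: 4 significant figures.
Rounded: 361.1 km/h.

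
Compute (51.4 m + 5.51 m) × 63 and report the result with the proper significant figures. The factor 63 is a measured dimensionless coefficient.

3.6 × 10^3 m

51.4 m + 5.51 m = 56.91 m; the sum is limited to 1 decimal place (3 s.f.).
Carrying full precision, 56.91 × 63 = 3585.33 m; 63 has 2 s.f., so the result keeps min(3, 2) = 2 s.f.
Rounded to 2 significant figures: 3.6 × 10^3 m.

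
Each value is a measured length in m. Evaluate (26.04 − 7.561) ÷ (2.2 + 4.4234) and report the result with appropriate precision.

2.8

26.04 − 7.561 = 18.479, limited to 2 d.p. → 4 s.f.; 2.2 + 4.4234 = 6.6234, limited to 1 d.p. → 2 s.f.
Carrying full precision, 18.479 ÷ 6.6234 = 2.78995681976…; keep min(4, 2) = 2 s.f.
Rounded to 2 significant figures: 2.8.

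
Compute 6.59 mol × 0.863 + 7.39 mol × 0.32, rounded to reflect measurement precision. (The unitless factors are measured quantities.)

8.1 mol

6.59 × 0.863 = 5.68717 → 5.69 mol (3 s.f., last digit at the 10^-2 place).
7.39 × 0.32 = 2.3648 → 2.4 mol (2 s.f., last digit at the 10^-1 place).
Sum: 8.05197 mol; keep the coarser place, 10^-1.
Result: 8.1 mol.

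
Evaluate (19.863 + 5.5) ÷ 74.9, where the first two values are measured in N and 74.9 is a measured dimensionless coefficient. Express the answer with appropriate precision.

19.863 N + 5.5 N = 25.363 N; the sum is limited to 1 decimal place (3 s.f.).
Carrying full precision, 25.363 ÷ 74.9 = 0.338624833111… N; 74.9 has 3 s.f., so the result keeps min(3, 3) = 3 s.f.
Rounded to 3 significant figures: 3.39 × 10^-1 N.

3.39 × 10^-1 N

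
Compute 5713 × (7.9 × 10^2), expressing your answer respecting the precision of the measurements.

4.5 × 10^6

5713 × (7.9 × 10^2) = 4513270
Multiplication/division keeps the fewest significant figures: 5713 → 4 s.f., 7.9 × 10^2 → 2 s.f.; limit is 2.
Rounded to 2 significant figures: 4.5 × 10^6.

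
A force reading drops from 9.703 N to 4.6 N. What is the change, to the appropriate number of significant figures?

9.703 N − 4.6 N = 5.103 N.
Addition/subtraction keeps the fewest decimal places: 9.703 → 3 decimal places, 4.6 → 1 decimal place; limit is 1.
Rounded to 1 decimal place: 5.1 N.

5.1 N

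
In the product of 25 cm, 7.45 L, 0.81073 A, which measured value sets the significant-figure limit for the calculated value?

25 cm → 2 s.f.; 7.45 L → 3 s.f.; 0.81073 A → 5 s.f.
The fewest is 2 significant figures, from 25 cm.

25 cm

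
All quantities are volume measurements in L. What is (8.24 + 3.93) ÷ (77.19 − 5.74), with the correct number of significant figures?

1.703 × 10^-1

8.24 + 3.93 = 12.17, limited to 2 d.p. → 4 s.f.; 77.19 − 5.74 = 71.45, limited to 2 d.p. → 4 s.f.
Carrying full precision, 12.17 ÷ 71.45 = 0.17032890133…; keep min(4, 4) = 4 s.f.
Rounded to 4 significant figures: 1.703 × 10^-1.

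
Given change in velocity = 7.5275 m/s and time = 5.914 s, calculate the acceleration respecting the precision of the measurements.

acceleration = 7.5275 m/s ÷ 5.914 s = 1.27282718972… m/s².
7.5275 has 5 significant figures; 5.914 has 4.
Division/multiplication keeps the fewest: 4 significant figures.
Rounded: 1.273 m/s².

1.273 m/s²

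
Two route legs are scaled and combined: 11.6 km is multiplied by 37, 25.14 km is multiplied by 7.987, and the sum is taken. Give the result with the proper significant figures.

6.3 × 10^2 km

11.6 × 37 = 429.2 → 4.3 × 10^2 km (2 s.f., last digit at the 10^1 place).
25.14 × 7.987 = 200.79318 → 200.8 km (4 s.f., last digit at the 10^-1 place).
Sum: 629.99318 km; keep the coarser place, 10^1.
Result: 6.3 × 10^2 km.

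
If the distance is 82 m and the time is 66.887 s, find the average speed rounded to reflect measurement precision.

average speed = 82 m ÷ 66.887 s = 1.22594824106… m/s.
82 has 2 significant figures; 66.887 has 5.
Division/multiplication keeps the fewest: 2 significant figures.
Rounded: 1.2 m/s.

1.2 m/s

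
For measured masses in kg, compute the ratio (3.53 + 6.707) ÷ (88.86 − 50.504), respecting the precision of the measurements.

3.53 + 6.707 = 10.237, limited to 2 d.p. → 4 s.f.; 88.86 − 50.504 = 38.356, limited to 2 d.p. → 4 s.f.
Carrying full precision, 10.237 ÷ 38.356 = 0.266894358119…; keep min(4, 4) = 4 s.f.
Rounded to 4 significant figures: 2.669 × 10⁻¹.

2.669 × 10⁻¹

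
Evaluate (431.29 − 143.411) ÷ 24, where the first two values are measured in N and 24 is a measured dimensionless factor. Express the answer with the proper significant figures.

431.29 N − 143.411 N = 287.879 N; the difference is limited to 2 decimal places (5 s.f.).
Carrying full precision, 287.879 ÷ 24 = 11.9949583333… N; 24 has 2 s.f., so the result keeps min(5, 2) = 2 s.f.
Rounded to 2 significant figures: 12 N.

12 N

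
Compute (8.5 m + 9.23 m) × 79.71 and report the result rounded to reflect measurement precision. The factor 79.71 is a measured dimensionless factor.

1.41 × 10³ m

8.5 m + 9.23 m = 17.73 m; the sum is limited to 1 decimal place (3 s.f.).
Carrying full precision, 17.73 × 79.71 = 1413.2583 m; 79.71 has 4 s.f., so the result keeps min(3, 4) = 3 s.f.
Rounded to 3 significant figures: 1.41 × 10³ m.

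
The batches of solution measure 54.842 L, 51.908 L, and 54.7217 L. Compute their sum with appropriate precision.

54.842 L + 51.908 L + 54.7217 L = 161.4717 L.
Addition/subtraction keeps the fewest decimal places: 54.842 → 3 decimal places, 51.908 → 3 decimal places, 54.7217 → 4 decimal places; limit is 3.
Rounded to 3 decimal places: 1.61472 × 10² L.

1.61472 × 10² L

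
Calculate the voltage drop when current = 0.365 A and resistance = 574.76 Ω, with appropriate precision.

2.10 × 10^2 V

voltage drop = 0.365 A × 574.76 Ω = 209.7874 V.
0.365 has 3 significant figures; 574.76 has 5.
Division/multiplication keeps the fewest: 3 significant figures.
Rounded: 2.10 × 10^2 V.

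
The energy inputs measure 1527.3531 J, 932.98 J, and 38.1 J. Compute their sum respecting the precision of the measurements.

2498.4 J

1527.3531 J + 932.98 J + 38.1 J = 2498.4331 J.
Addition/subtraction keeps the fewest decimal places: 1527.3531 → 4 decimal places, 932.98 → 2 decimal places, 38.1 → 1 decimal place; limit is 1.
Rounded to 1 decimal place: 2498.4 J.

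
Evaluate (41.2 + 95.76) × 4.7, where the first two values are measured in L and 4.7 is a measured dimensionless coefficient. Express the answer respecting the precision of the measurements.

6.4 × 10^2 L

41.2 L + 95.76 L = 136.96 L; the sum is limited to 1 decimal place (4 s.f.).
Carrying full precision, 136.96 × 4.7 = 643.712 L; 4.7 has 2 s.f., so the result keeps min(4, 2) = 2 s.f.
Rounded to 2 significant figures: 6.4 × 10^2 L.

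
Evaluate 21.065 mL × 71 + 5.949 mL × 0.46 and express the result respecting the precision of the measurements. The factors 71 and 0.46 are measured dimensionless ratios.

1.5 × 10^3 mL

21.065 × 71 = 1495.615 → 1.5 × 10^3 mL (2 s.f., last digit at the 10^2 place).
5.949 × 0.46 = 2.73654 → 2.7 mL (2 s.f., last digit at the 10^-1 place).
Sum: 1498.35154 mL; keep the coarser place, 10^2.
Result: 1.5 × 10^3 mL.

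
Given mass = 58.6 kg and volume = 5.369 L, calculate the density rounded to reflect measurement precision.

10.9 kg/L

density = 58.6 kg ÷ 5.369 L = 10.9145092196… kg/L.
58.6 has 3 significant figures; 5.369 has 4.
Division/multiplication keeps the fewest: 3 significant figures.
Rounded: 10.9 kg/L.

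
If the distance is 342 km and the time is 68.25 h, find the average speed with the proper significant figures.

average speed = 342 km ÷ 68.25 h = 5.01098901099… km/h.
342 has 3 significant figures; 68.25 has 4.
Division/multiplication keeps the fewest: 3 significant figures.
Rounded: 5.01 km/h.

5.01 km/h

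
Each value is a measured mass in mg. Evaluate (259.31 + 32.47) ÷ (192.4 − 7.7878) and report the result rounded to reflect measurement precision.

1.581

259.31 + 32.47 = 291.78, limited to 2 d.p. → 5 s.f.; 192.4 − 7.7878 = 184.6122, limited to 1 d.p. → 4 s.f.
Carrying full precision, 291.78 ÷ 184.6122 = 1.58050226366…; keep min(5, 4) = 4 s.f.
Rounded to 4 significant figures: 1.581.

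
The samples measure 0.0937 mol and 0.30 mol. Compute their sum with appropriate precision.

0.0937 mol + 0.30 mol = 0.3937 mol.
Addition/subtraction keeps the fewest decimal places: 0.0937 → 4 decimal places, 0.30 → 2 decimal places; limit is 2.
Rounded to 2 decimal places: 0.39 mol.

0.39 mol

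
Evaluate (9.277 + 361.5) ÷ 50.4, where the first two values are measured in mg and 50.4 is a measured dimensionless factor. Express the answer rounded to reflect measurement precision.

7.36 mg

9.277 mg + 361.5 mg = 370.777 mg; the sum is limited to 1 decimal place (4 s.f.).
Carrying full precision, 370.777 ÷ 50.4 = 7.35668650794… mg; 50.4 has 3 s.f., so the result keeps min(4, 3) = 3 s.f.
Rounded to 3 significant figures: 7.36 mg.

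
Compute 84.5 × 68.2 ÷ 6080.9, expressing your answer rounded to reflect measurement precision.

0.948

84.5 × 68.2 ÷ 6080.9 = 0.947705109441…
Multiplication/division keeps the fewest significant figures: 84.5 → 3 s.f., 68.2 → 3 s.f., 6080.9 → 5 s.f.; limit is 3.
Rounded to 3 significant figures: 0.948.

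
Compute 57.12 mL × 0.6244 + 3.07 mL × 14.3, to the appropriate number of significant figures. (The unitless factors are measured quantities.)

79.6 mL

57.12 × 0.6244 = 35.665728 → 35.67 mL (4 s.f., last digit at the 10^-2 place).
3.07 × 14.3 = 43.901 → 43.9 mL (3 s.f., last digit at the 10^-1 place).
Sum: 79.566728 mL; keep the coarser place, 10^-1.
Result: 79.6 mL.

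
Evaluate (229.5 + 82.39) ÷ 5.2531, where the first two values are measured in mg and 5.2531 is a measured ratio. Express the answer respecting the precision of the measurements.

59.37 mg

229.5 mg + 82.39 mg = 311.89 mg; the sum is limited to 1 decimal place (4 s.f.).
Carrying full precision, 311.89 ÷ 5.2531 = 59.372560964… mg; 5.2531 has 5 s.f., so the result keeps min(4, 5) = 4 s.f.
Rounded to 4 significant figures: 59.37 mg.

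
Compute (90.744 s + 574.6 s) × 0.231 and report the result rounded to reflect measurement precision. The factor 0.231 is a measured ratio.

90.744 s + 574.6 s = 665.344 s; the sum is limited to 1 decimal place (4 s.f.).
Carrying full precision, 665.344 × 0.231 = 153.694464 s; 0.231 has 3 s.f., so the result keeps min(4, 3) = 3 s.f.
Rounded to 3 significant figures: 154 s.

154 s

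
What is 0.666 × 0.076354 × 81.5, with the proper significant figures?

0.666 × 0.076354 × 81.5 = 4.144418766
Multiplication/division keeps the fewest significant figures: 0.666 → 3 s.f., 0.076354 → 5 s.f., 81.5 → 3 s.f.; limit is 3.
Rounded to 3 significant figures: 4.14.

4.14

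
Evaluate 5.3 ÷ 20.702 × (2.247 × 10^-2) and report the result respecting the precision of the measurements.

5.3 ÷ 20.702 × (2.247 × 10^-2) = 0.00575263259588…
Multiplication/division keeps the fewest significant figures: 5.3 → 2 s.f., 20.702 → 5 s.f., 2.247 × 10^-2 → 4 s.f.; limit is 2.
Rounded to 2 significant figures: 0.0058.

0.0058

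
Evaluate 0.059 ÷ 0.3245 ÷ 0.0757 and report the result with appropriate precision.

0.059 ÷ 0.3245 ÷ 0.0757 = 2.40182538729…
Multiplication/division keeps the fewest significant figures: 0.059 → 2 s.f., 0.3245 → 4 s.f., 0.0757 → 3 s.f.; limit is 2.
Rounded to 2 significant figures: 2.4.

2.4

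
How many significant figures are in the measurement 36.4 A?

3

36.4: every digit is nonzero and significant.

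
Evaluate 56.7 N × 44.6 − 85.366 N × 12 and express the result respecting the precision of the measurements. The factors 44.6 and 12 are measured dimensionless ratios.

1.5 × 10^3 N

56.7 × 44.6 = 2528.82 → 2.53 × 10^3 N (3 s.f., last digit at the 10^1 place).
85.366 × 12 = 1024.392 → 1.0 × 10^3 N (2 s.f., last digit at the 10^2 place).
Difference: 1504.428 N; keep the coarser place, 10^2.
Result: 1.5 × 10^3 N.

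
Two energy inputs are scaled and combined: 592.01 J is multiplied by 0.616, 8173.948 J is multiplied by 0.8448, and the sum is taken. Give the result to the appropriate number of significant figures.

7270. J

592.01 × 0.616 = 364.67816 → 365 J (3 s.f., last digit at the 10^0 place).
8173.948 × 0.8448 = 6905.3512704 → 6905 J (4 s.f., last digit at the 10^0 place).
Sum: 7270.0294304 J; keep the coarser place, 10^0.
Result: 7270. J.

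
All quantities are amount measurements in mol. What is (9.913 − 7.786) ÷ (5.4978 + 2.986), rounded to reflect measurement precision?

9.913 − 7.786 = 2.127, limited to 3 d.p. → 4 s.f.; 5.4978 + 2.986 = 8.4838, limited to 3 d.p. → 4 s.f.
Carrying full precision, 2.127 ÷ 8.4838 = 0.250713123836…; keep min(4, 4) = 4 s.f.
Rounded to 4 significant figures: 0.2507.

0.2507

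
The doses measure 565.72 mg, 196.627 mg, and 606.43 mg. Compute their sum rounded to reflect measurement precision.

1368.78 mg

565.72 mg + 196.627 mg + 606.43 mg = 1368.777 mg.
Addition/subtraction keeps the fewest decimal places: 565.72 → 2 decimal places, 196.627 → 3 decimal places, 606.43 → 2 decimal places; limit is 2.
Rounded to 2 decimal places: 1368.78 mg.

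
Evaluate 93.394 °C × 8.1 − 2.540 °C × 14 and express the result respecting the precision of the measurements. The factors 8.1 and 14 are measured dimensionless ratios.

93.394 × 8.1 = 756.4914 → 7.6 × 10^2 °C (2 s.f., last digit at the 10^1 place).
2.540 × 14 = 35.56 → 36 °C (2 s.f., last digit at the 10^0 place).
Difference: 720.9314 °C; keep the coarser place, 10^1.
Result: 7.2 × 10^2 °C.

7.2 × 10^2 °C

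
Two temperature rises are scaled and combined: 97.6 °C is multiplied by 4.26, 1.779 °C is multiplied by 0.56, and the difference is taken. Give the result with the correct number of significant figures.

415 °C

97.6 × 4.26 = 415.776 → 416 °C (3 s.f., last digit at the 10^0 place).
1.779 × 0.56 = 0.99624 → 1.0 °C (2 s.f., last digit at the 10^-1 place).
Difference: 414.77976 °C; keep the coarser place, 10^0.
Result: 415 °C.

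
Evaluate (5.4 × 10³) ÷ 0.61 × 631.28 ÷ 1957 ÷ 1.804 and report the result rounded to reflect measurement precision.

(5.4 × 10³) ÷ 0.61 × 631.28 ÷ 1957 ÷ 1.804 = 1582.91865119…
Multiplication/division keeps the fewest significant figures: 5.4 × 10³ → 2 s.f., 0.61 → 2 s.f., 631.28 → 5 s.f., 1957 → 4 s.f., 1.804 → 4 s.f.; limit is 2.
Rounded to 2 significant figures: 1.6 × 10³.

1.6 × 10³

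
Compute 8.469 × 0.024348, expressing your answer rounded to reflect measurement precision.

0.2062

8.469 × 0.024348 = 0.206203212
Multiplication/division keeps the fewest significant figures: 8.469 → 4 s.f., 0.024348 → 5 s.f.; limit is 4.
Rounded to 4 significant figures: 0.2062.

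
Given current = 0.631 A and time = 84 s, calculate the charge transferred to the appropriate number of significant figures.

charge transferred = 0.631 A × 84 s = 53.004 C.
0.631 has 3 significant figures; 84 has 2.
Division/multiplication keeps the fewest: 2 significant figures.
Rounded: 53 C.

53 C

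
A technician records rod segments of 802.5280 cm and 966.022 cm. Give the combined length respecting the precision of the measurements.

1768.550 cm

802.5280 cm + 966.022 cm = 1768.5500 cm.
Addition/subtraction keeps the fewest decimal places: 802.5280 → 4 decimal places, 966.022 → 3 decimal places; limit is 3.
Rounded to 3 decimal places: 1768.550 cm.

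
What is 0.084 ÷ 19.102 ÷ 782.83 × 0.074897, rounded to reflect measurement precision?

0.084 ÷ 19.102 ÷ 782.83 × 0.074897 = 4.20724116553 × 10^-7…
Multiplication/division keeps the fewest significant figures: 0.084 → 2 s.f., 19.102 → 5 s.f., 782.83 → 5 s.f., 0.074897 → 5 s.f.; limit is 2.
Rounded to 2 significant figures: 4.2 × 10^-7.

4.2 × 10^-7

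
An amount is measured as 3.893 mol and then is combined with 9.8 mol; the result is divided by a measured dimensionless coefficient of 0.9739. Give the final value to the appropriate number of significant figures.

14.1 mol

3.893 mol + 9.8 mol = 13.693 mol; the sum is limited to 1 decimal place (3 s.f.).
Carrying full precision, 13.693 ÷ 0.9739 = 14.0599650888… mol; 0.9739 has 4 s.f., so the result keeps min(3, 4) = 3 s.f.
Rounded to 3 significant figures: 14.1 mol.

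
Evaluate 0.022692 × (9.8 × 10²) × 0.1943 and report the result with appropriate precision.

4.3

0.022692 × (9.8 × 10²) × 0.1943 = 4.320874488
Multiplication/division keeps the fewest significant figures: 0.022692 → 5 s.f., 9.8 × 10² → 2 s.f., 0.1943 → 4 s.f.; limit is 2.
Rounded to 2 significant figures: 4.3.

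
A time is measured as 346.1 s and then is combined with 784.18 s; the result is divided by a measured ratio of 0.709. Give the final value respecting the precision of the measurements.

346.1 s + 784.18 s = 1130.28 s; the sum is limited to 1 decimal place (5 s.f.).
Carrying full precision, 1130.28 ÷ 0.709 = 1594.18899859… s; 0.709 has 3 s.f., so the result keeps min(5, 3) = 3 s.f.
Rounded to 3 significant figures: 1.59 × 10^3 s.

1.59 × 10^3 s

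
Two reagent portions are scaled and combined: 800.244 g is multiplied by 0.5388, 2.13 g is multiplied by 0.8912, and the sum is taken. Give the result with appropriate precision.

800.244 × 0.5388 = 431.1714672 → 4.312 × 10² g (4 s.f., last digit at the 10^-1 place).
2.13 × 0.8912 = 1.898256 → 1.90 g (3 s.f., last digit at the 10^-2 place).
Sum: 433.0697232 g; keep the coarser place, 10^-1.
Result: 4.331 × 10² g.

4.331 × 10² g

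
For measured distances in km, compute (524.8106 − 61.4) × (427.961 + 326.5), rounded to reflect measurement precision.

524.8106 − 61.4 = 463.4106, limited to 1 d.p. → 4 s.f.; 427.961 + 326.5 = 754.461, limited to 1 d.p. → 4 s.f.
Carrying full precision, 463.4106 × 754.461 = 349625.224687…; keep min(4, 4) = 4 s.f.
Rounded to 4 significant figures: 3.496 × 10⁵ km².

3.496 × 10⁵ km²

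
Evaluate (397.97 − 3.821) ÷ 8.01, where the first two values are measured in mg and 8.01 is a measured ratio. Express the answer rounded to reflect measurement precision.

397.97 mg − 3.821 mg = 394.149 mg; the difference is limited to 2 decimal places (5 s.f.).
Carrying full precision, 394.149 ÷ 8.01 = 49.2071161049… mg; 8.01 has 3 s.f., so the result keeps min(5, 3) = 3 s.f.
Rounded to 3 significant figures: 49.2 mg.

49.2 mg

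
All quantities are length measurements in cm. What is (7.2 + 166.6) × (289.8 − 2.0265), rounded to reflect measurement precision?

7.2 + 166.6 = 173.8, limited to 1 d.p. → 4 s.f.; 289.8 − 2.0265 = 287.7735, limited to 1 d.p. → 4 s.f.
Carrying full precision, 173.8 × 287.7735 = 50015.0343; keep min(4, 4) = 4 s.f.
Rounded to 4 significant figures: 5.002 × 10⁴ cm².

5.002 × 10⁴ cm²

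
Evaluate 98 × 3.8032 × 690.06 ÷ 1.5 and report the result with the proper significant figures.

1.7 × 10^5

98 × 3.8032 × 690.06 ÷ 1.5 = 171463.164544
Multiplication/division keeps the fewest significant figures: 98 → 2 s.f., 3.8032 → 5 s.f., 690.06 → 5 s.f., 1.5 → 2 s.f.; limit is 2.
Rounded to 2 significant figures: 1.7 × 10^5.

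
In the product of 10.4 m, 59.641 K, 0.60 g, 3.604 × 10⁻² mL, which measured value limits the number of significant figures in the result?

10.4 m → 3 s.f.; 59.641 K → 5 s.f.; 0.60 g → 2 s.f.; 3.604 × 10⁻² mL → 4 s.f.
The fewest is 2 significant figures, from 0.60 g.

0.60 g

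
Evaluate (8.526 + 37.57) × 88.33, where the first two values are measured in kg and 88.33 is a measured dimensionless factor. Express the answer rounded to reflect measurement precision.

4072 kg

8.526 kg + 37.57 kg = 46.096 kg; the sum is limited to 2 decimal places (4 s.f.).
Carrying full precision, 46.096 × 88.33 = 4071.65968 kg; 88.33 has 4 s.f., so the result keeps min(4, 4) = 4 s.f.
Rounded to 4 significant figures: 4072 kg.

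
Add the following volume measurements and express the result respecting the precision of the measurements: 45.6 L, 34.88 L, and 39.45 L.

45.6 L + 34.88 L + 39.45 L = 119.93 L.
Addition/subtraction keeps the fewest decimal places: 45.6 → 1 decimal place, 34.88 → 2 decimal places, 39.45 → 2 decimal places; limit is 1.
Rounded to 1 decimal place: 119.9 L.

119.9 L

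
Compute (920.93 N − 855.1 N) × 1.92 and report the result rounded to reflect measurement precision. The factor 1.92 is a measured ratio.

1.26 × 10² N

920.93 N − 855.1 N = 65.83 N; the difference is limited to 1 decimal place (3 s.f.).
Carrying full precision, 65.83 × 1.92 = 126.3936 N; 1.92 has 3 s.f., so the result keeps min(3, 3) = 3 s.f.
Rounded to 3 significant figures: 1.26 × 10² N.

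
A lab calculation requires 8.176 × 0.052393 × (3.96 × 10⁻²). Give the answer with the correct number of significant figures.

8.176 × 0.052393 × (3.96 × 10⁻²) = 0.0169632606528
Multiplication/division keeps the fewest significant figures: 8.176 → 4 s.f., 0.052393 → 5 s.f., 3.96 × 10⁻² → 3 s.f.; limit is 3.
Rounded to 3 significant figures: 0.0170.

0.0170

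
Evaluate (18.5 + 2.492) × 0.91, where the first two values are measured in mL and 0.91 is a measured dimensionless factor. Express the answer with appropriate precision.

19 mL

18.5 mL + 2.492 mL = 20.992 mL; the sum is limited to 1 decimal place (3 s.f.).
Carrying full precision, 20.992 × 0.91 = 19.10272 mL; 0.91 has 2 s.f., so the result keeps min(3, 2) = 2 s.f.
Rounded to 2 significant figures: 19 mL.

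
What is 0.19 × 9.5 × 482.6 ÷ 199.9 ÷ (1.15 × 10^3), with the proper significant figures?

0.0038

0.19 × 9.5 × 482.6 ÷ 199.9 ÷ (1.15 × 10^3) = 0.00378925549731…
Multiplication/division keeps the fewest significant figures: 0.19 → 2 s.f., 9.5 → 2 s.f., 482.6 → 4 s.f., 199.9 → 4 s.f., 1.15 × 10^3 → 3 s.f.; limit is 2.
Rounded to 2 significant figures: 0.0038.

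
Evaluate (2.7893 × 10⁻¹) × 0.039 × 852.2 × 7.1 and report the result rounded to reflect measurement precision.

66

(2.7893 × 10⁻¹) × 0.039 × 852.2 × 7.1 = 65.8202780274
Multiplication/division keeps the fewest significant figures: 2.7893 × 10⁻¹ → 5 s.f., 0.039 → 2 s.f., 852.2 → 4 s.f., 7.1 → 2 s.f.; limit is 2.
Rounded to 2 significant figures: 66.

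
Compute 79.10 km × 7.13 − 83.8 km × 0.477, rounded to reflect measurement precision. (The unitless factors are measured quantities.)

524 km

79.10 × 7.13 = 563.983 → 564 km (3 s.f., last digit at the 10^0 place).
83.8 × 0.477 = 39.9726 → 40.0 km (3 s.f., last digit at the 10^-1 place).
Difference: 524.0104 km; keep the coarser place, 10^0.
Result: 524 km.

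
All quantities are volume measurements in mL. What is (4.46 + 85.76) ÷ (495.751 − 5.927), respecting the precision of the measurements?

0.1842

4.46 + 85.76 = 90.22, limited to 2 d.p. → 4 s.f.; 495.751 − 5.927 = 489.824, limited to 3 d.p. → 6 s.f.
Carrying full precision, 90.22 ÷ 489.824 = 0.18418860652…; keep min(4, 6) = 4 s.f.
Rounded to 4 significant figures: 0.1842.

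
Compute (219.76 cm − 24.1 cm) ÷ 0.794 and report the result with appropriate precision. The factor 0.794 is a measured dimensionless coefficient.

246 cm

219.76 cm − 24.1 cm = 195.66 cm; the difference is limited to 1 decimal place (4 s.f.).
Carrying full precision, 195.66 ÷ 0.794 = 246.423173804… cm; 0.794 has 3 s.f., so the result keeps min(4, 3) = 3 s.f.
Rounded to 3 significant figures: 246 cm.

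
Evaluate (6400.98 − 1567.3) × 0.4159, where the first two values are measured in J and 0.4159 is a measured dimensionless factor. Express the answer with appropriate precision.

6400.98 J − 1567.3 J = 4833.68 J; the difference is limited to 1 decimal place (5 s.f.).
Carrying full precision, 4833.68 × 0.4159 = 2010.327512 J; 0.4159 has 4 s.f., so the result keeps min(5, 4) = 4 s.f.
Rounded to 4 significant figures: 2010. J.

2010. J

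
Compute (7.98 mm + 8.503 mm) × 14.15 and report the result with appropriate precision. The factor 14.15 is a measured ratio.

233.2 mm

7.98 mm + 8.503 mm = 16.483 mm; the sum is limited to 2 decimal places (4 s.f.).
Carrying full precision, 16.483 × 14.15 = 233.23445 mm; 14.15 has 4 s.f., so the result keeps min(4, 4) = 4 s.f.
Rounded to 4 significant figures: 233.2 mm.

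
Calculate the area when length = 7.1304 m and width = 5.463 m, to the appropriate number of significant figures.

area = 7.1304 m × 5.463 m = 38.9533752 m².
7.1304 has 5 significant figures; 5.463 has 4.
Division/multiplication keeps the fewest: 4 significant figures.
Rounded: 38.95 m².

38.95 m²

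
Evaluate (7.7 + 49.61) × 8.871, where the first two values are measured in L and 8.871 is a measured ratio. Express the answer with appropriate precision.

7.7 L + 49.61 L = 57.31 L; the sum is limited to 1 decimal place (3 s.f.).
Carrying full precision, 57.31 × 8.871 = 508.39701 L; 8.871 has 4 s.f., so the result keeps min(3, 4) = 3 s.f.
Rounded to 3 significant figures: 508 L.

508 L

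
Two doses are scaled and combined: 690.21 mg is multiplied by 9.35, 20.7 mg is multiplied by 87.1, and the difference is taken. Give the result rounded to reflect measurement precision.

4.65 × 10^3 mg

690.21 × 9.35 = 6453.4635 → 6.45 × 10^3 mg (3 s.f., last digit at the 10^1 place).
20.7 × 87.1 = 1802.97 → 1.80 × 10^3 mg (3 s.f., last digit at the 10^1 place).
Difference: 4650.4935 mg; keep the coarser place, 10^1.
Result: 4.65 × 10^3 mg.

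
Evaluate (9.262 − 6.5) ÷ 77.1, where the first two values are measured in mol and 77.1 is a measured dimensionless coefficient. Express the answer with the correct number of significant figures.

9.262 mol − 6.5 mol = 2.762 mol; the difference is limited to 1 decimal place (2 s.f.).
Carrying full precision, 2.762 ÷ 77.1 = 0.0358236057069… mol; 77.1 has 3 s.f., so the result keeps min(2, 3) = 2 s.f.
Rounded to 2 significant figures: 0.036 mol.

0.036 mol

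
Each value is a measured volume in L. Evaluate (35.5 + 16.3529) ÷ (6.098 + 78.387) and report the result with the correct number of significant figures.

0.614

35.5 + 16.3529 = 51.8529, limited to 1 d.p. → 3 s.f.; 6.098 + 78.387 = 84.485, limited to 3 d.p. → 5 s.f.
Carrying full precision, 51.8529 ÷ 84.485 = 0.613752737172…; keep min(3, 5) = 3 s.f.
Rounded to 3 significant figures: 0.614.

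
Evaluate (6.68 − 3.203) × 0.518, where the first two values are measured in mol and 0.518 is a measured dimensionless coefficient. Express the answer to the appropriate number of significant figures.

6.68 mol − 3.203 mol = 3.477 mol; the difference is limited to 2 decimal places (3 s.f.).
Carrying full precision, 3.477 × 0.518 = 1.801086 mol; 0.518 has 3 s.f., so the result keeps min(3, 3) = 3 s.f.
Rounded to 3 significant figures: 1.80 mol.

1.80 mol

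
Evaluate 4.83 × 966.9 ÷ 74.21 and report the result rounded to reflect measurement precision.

62.9

4.83 × 966.9 ÷ 74.21 = 62.9312356825…
Multiplication/division keeps the fewest significant figures: 4.83 → 3 s.f., 966.9 → 4 s.f., 74.21 → 4 s.f.; limit is 3.
Rounded to 3 significant figures: 62.9.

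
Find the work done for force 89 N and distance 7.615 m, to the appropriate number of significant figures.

work done = 89 N × 7.615 m = 677.735 J.
89 has 2 significant figures; 7.615 has 4.
Division/multiplication keeps the fewest: 2 significant figures.
Rounded: 6.8 × 10² J.

6.8 × 10² J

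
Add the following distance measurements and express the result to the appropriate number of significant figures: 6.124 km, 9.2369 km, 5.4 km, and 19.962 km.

6.124 km + 9.2369 km + 5.4 km + 19.962 km = 40.7229 km.
Addition/subtraction keeps the fewest decimal places: 6.124 → 3 decimal places, 9.2369 → 4 decimal places, 5.4 → 1 decimal place, 19.962 → 3 decimal places; limit is 1.
Rounded to 1 decimal place: 40.7 km.

40.7 km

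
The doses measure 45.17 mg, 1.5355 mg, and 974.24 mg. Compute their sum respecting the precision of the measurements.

1020.95 mg

45.17 mg + 1.5355 mg + 974.24 mg = 1020.9455 mg.
Addition/subtraction keeps the fewest decimal places: 45.17 → 2 decimal places, 1.5355 → 4 decimal places, 974.24 → 2 decimal places; limit is 2.
Rounded to 2 decimal places: 1020.95 mg.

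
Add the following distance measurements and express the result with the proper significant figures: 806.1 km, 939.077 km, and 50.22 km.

1.7954 × 10^3 km

806.1 km + 939.077 km + 50.22 km = 1795.397 km.
Addition/subtraction keeps the fewest decimal places: 806.1 → 1 decimal place, 939.077 → 3 decimal places, 50.22 → 2 decimal places; limit is 1.
Rounded to 1 decimal place: 1.7954 × 10^3 km.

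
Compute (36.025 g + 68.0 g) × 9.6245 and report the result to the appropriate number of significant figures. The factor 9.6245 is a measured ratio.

36.025 g + 68.0 g = 104.025 g; the sum is limited to 1 decimal place (4 s.f.).
Carrying full precision, 104.025 × 9.6245 = 1001.1886125 g; 9.6245 has 5 s.f., so the result keeps min(4, 5) = 4 s.f.
Rounded to 4 significant figures: 1001 g.

1001 g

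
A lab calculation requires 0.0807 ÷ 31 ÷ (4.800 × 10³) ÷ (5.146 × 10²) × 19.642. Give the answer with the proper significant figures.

2.1 × 10⁻⁸

0.0807 ÷ 31 ÷ (4.800 × 10³) ÷ (5.146 × 10²) × 19.642 = 2.07007713476 × 10^-8…
Multiplication/division keeps the fewest significant figures: 0.0807 → 3 s.f., 31 → 2 s.f., 4.800 × 10³ → 4 s.f., 5.146 × 10² → 4 s.f., 19.642 → 5 s.f.; limit is 2.
Rounded to 2 significant figures: 2.1 × 10⁻⁸.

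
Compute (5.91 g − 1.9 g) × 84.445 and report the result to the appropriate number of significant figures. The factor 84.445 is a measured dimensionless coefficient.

5.91 g − 1.9 g = 4.01 g; the difference is limited to 1 decimal place (2 s.f.).
Carrying full precision, 4.01 × 84.445 = 338.62445 g; 84.445 has 5 s.f., so the result keeps min(2, 5) = 2 s.f.
Rounded to 2 significant figures: 3.4 × 10^2 g.

3.4 × 10^2 g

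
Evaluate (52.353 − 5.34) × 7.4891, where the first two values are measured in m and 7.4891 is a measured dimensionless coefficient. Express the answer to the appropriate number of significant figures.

352.1 m

52.353 m − 5.34 m = 47.013 m; the difference is limited to 2 decimal places (4 s.f.).
Carrying full precision, 47.013 × 7.4891 = 352.0850583 m; 7.4891 has 5 s.f., so the result keeps min(4, 5) = 4 s.f.
Rounded to 4 significant figures: 352.1 m.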